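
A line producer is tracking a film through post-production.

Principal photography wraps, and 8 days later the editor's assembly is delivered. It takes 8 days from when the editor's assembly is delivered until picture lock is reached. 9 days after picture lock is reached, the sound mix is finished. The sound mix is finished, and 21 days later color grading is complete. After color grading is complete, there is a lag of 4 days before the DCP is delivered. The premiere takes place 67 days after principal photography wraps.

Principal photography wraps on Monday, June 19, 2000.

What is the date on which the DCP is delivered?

Tuesday, August 8, 2000

Principal photography wraps: Jun 19, 2000.
The editor's assembly is delivered: Jun 19, 2000 + 8 days = Jun 27, 2000.
Picture lock is reached: Jun 27, 2000 + 8 days = Jul 5, 2000.
The sound mix is finished: Jul 5, 2000 + 9 days = Jul 14, 2000.
Color grading is complete: Jul 14, 2000 + 21 days = Aug 4, 2000.
The DCP is delivered: Aug 4, 2000 + 4 days = Aug 8, 2000.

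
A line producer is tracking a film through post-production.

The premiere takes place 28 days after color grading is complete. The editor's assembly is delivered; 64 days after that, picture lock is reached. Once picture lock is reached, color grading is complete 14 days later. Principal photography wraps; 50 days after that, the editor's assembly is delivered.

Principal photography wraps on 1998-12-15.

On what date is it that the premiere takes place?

Principal photography wraps: Dec 15, 1998.
The editor's assembly is delivered: Dec 15, 1998 + 50 days = Feb 3, 1999.
Picture lock is reached: Feb 3, 1999 + 64 days = Apr 8, 1999.
Color grading is complete: Apr 8, 1999 + 14 days = Apr 22, 1999.
The premiere takes place: Apr 22, 1999 + 28 days = May 20, 1999.

1999-05-20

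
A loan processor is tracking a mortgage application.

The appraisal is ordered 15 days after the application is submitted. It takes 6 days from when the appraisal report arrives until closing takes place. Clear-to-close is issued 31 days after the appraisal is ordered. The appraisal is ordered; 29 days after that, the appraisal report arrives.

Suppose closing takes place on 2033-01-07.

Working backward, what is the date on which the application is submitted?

2032-11-18

Closing takes place: Jan 7, 2033.
The appraisal report arrives: Jan 7, 2033 − 6 days = Jan 1, 2033.
The appraisal is ordered: Jan 1, 2033 − 29 days = Dec 3, 2032.
The application is submitted: Dec 3, 2032 − 15 days = Nov 18, 2032.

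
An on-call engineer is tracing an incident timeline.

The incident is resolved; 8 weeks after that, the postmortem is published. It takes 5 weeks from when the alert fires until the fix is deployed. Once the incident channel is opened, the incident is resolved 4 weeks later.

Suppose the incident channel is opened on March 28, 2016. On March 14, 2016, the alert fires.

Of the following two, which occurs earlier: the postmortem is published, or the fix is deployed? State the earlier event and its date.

The fix is deployed — April 18, 2016

The incident channel is opened: Mar 28, 2016.
The incident is resolved: Mar 28, 2016 + 4 weeks = Apr 25, 2016.
The postmortem is published: Apr 25, 2016 + 8 weeks = Jun 20, 2016.
The alert fires: Mar 14, 2016.
The fix is deployed: Mar 14, 2016 + 5 weeks = Apr 18, 2016.
Comparing: the postmortem is published on Jun 20, 2016 vs the fix is deployed on Apr 18, 2016. Earlier: the fix is deployed.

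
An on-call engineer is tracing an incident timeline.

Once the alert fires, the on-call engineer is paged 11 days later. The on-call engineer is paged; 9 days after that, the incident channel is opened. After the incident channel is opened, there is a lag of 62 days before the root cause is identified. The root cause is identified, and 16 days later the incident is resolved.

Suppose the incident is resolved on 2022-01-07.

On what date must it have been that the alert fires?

The incident is resolved: Jan 7, 2022.
The root cause is identified: Jan 7, 2022 − 16 days = Dec 22, 2021.
The incident channel is opened: Dec 22, 2021 − 62 days = Oct 21, 2021.
The on-call engineer is paged: Oct 21, 2021 − 9 days = Oct 12, 2021.
The alert fires: Oct 12, 2021 − 11 days = Oct 1, 2021.

2021-10-01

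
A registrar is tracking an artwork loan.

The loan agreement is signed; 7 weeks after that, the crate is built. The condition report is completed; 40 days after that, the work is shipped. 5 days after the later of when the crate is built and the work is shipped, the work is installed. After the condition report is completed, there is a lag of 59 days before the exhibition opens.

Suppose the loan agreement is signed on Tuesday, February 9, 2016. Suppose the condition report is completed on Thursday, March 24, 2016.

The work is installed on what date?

Sunday, May 8, 2016

The loan agreement is signed: Feb 9, 2016.
The crate is built: Feb 9, 2016 + 7 weeks = Mar 29, 2016.
The condition report is completed: Mar 24, 2016.
The work is shipped: Mar 24, 2016 + 40 days = May 3, 2016.
Both prerequisites met — the crate is built (Mar 29, 2016), the work is shipped (May 3, 2016); the later is May 3, 2016.
The work is installed: May 3, 2016 + 5 days = May 8, 2016.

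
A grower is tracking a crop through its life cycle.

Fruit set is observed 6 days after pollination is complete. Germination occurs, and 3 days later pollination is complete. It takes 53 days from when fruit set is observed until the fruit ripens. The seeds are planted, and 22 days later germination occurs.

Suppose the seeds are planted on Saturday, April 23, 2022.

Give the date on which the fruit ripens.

Saturday, July 16, 2022

The seeds are planted: Apr 23, 2022.
Germination occurs: Apr 23, 2022 + 22 days = May 15, 2022.
Pollination is complete: May 15, 2022 + 3 days = May 18, 2022.
Fruit set is observed: May 18, 2022 + 6 days = May 24, 2022.
The fruit ripens: May 24, 2022 + 53 days = Jul 16, 2022.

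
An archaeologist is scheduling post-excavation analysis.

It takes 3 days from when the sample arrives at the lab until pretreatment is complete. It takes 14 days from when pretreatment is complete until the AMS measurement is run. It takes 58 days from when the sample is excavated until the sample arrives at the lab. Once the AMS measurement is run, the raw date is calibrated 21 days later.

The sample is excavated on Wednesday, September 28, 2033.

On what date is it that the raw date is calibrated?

The sample is excavated: Sep 28, 2033.
The sample arrives at the lab: Sep 28, 2033 + 58 days = Nov 25, 2033.
Pretreatment is complete: Nov 25, 2033 + 3 days = Nov 28, 2033.
The AMS measurement is run: Nov 28, 2033 + 14 days = Dec 12, 2033.
The raw date is calibrated: Dec 12, 2033 + 21 days = Jan 2, 2034.

Monday, January 2, 2034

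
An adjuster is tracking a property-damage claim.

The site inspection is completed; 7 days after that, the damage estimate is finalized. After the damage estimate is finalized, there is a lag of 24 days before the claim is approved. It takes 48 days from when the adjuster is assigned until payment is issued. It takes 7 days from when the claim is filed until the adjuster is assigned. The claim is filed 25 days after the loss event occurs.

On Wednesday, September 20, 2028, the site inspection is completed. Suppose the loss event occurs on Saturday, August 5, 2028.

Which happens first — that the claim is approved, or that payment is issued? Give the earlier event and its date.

The claim is approved — Saturday, October 21, 2028

The site inspection is completed: Sep 20, 2028.
The damage estimate is finalized: Sep 20, 2028 + 7 days = Sep 27, 2028.
The claim is approved: Sep 27, 2028 + 24 days = Oct 21, 2028.
The loss event occurs: Aug 5, 2028.
The claim is filed: Aug 5, 2028 + 25 days = Aug 30, 2028.
The adjuster is assigned: Aug 30, 2028 + 7 days = Sep 6, 2028.
Payment is issued: Sep 6, 2028 + 48 days = Oct 24, 2028.
Comparing: the claim is approved on Oct 21, 2028 vs payment is issued on Oct 24, 2028. Earlier: the claim is approved.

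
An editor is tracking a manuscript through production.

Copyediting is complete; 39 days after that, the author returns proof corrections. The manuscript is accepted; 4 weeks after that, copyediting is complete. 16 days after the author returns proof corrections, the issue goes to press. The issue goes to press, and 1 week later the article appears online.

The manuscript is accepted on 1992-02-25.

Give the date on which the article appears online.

The manuscript is accepted: Feb 25, 1992.
Copyediting is complete: Feb 25, 1992 + 4 weeks = Mar 24, 1992.
The author returns proof corrections: Mar 24, 1992 + 39 days = May 2, 1992.
The issue goes to press: May 2, 1992 + 16 days = May 18, 1992.
The article appears online: May 18, 1992 + 1 week = May 25, 1992.

1992-05-25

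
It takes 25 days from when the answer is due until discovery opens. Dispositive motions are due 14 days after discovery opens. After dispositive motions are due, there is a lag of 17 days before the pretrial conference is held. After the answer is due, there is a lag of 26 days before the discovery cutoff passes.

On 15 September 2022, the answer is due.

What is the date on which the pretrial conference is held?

The answer is due: Sep 15, 2022.
Discovery opens: Sep 15, 2022 + 25 days = Oct 10, 2022.
Dispositive motions are due: Oct 10, 2022 + 14 days = Oct 24, 2022.
The pretrial conference is held: Oct 24, 2022 + 17 days = Nov 10, 2022.

10 November 2022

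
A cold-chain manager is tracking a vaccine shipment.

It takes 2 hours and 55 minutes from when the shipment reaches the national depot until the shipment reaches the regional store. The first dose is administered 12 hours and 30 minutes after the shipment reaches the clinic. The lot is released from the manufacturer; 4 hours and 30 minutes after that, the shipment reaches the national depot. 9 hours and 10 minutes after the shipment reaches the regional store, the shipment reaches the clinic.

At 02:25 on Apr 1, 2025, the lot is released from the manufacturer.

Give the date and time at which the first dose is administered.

The lot is released from the manufacturer: 02:25 Apr 1, 2025.
The shipment reaches the national depot: 02:25 Apr 1, 2025 + 4h30m = 06:55 Apr 1, 2025.
The shipment reaches the regional store: 06:55 Apr 1, 2025 + 2h55m = 09:50 Apr 1, 2025.
The shipment reaches the clinic: 09:50 Apr 1, 2025 + 9h10m = 19:00 Apr 1, 2025.
The first dose is administered: 19:00 Apr 1, 2025 + 12h30m = 07:30 Apr 2, 2025.

07:30 on Apr 2, 2025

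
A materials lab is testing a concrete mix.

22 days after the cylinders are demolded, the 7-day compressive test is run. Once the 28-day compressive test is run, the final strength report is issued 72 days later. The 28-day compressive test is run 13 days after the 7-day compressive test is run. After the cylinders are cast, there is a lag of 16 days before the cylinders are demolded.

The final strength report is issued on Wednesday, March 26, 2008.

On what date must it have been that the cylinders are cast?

Saturday, November 24, 2007

The final strength report is issued: Mar 26, 2008.
The 28-day compressive test is run: Mar 26, 2008 − 72 days = Jan 14, 2008.
The 7-day compressive test is run: Jan 14, 2008 − 13 days = Jan 1, 2008.
The cylinders are demolded: Jan 1, 2008 − 22 days = Dec 10, 2007.
The cylinders are cast: Dec 10, 2007 − 16 days = Nov 24, 2007.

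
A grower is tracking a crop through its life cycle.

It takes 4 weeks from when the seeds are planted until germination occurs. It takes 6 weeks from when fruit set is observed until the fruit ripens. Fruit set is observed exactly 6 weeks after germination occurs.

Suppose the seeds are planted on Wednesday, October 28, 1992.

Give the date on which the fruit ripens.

The seeds are planted: Oct 28, 1992.
Germination occurs: Oct 28, 1992 + 4 weeks = Nov 25, 1992.
Fruit set is observed: Nov 25, 1992 + 6 weeks = Jan 6, 1993.
The fruit ripens: Jan 6, 1993 + 6 weeks = Feb 17, 1993.

Wednesday, February 17, 1993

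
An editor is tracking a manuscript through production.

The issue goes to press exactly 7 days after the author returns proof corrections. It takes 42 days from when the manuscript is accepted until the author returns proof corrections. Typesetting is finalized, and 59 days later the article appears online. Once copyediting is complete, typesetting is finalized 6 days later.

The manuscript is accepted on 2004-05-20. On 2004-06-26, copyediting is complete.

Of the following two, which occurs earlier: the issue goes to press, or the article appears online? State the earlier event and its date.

The issue goes to press — 2004-07-08

The manuscript is accepted: May 20, 2004.
The author returns proof corrections: May 20, 2004 + 42 days = Jul 1, 2004.
The issue goes to press: Jul 1, 2004 + 7 days = Jul 8, 2004.
Copyediting is complete: Jun 26, 2004.
Typesetting is finalized: Jun 26, 2004 + 6 days = Jul 2, 2004.
The article appears online: Jul 2, 2004 + 59 days = Aug 30, 2004.
Comparing: the issue goes to press on Jul 8, 2004 vs the article appears online on Aug 30, 2004. Earlier: the issue goes to press.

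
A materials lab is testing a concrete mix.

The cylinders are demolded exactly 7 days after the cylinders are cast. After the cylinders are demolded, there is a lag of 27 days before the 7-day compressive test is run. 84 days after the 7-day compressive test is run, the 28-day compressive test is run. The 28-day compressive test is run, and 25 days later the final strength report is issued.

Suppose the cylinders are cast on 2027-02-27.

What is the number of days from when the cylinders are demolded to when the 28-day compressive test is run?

111 days

Causal path: the cylinders are demolded → the 7-day compressive test is run → the 28-day compressive test is run.
Total delay along the path: 27 + 84 = 111 days.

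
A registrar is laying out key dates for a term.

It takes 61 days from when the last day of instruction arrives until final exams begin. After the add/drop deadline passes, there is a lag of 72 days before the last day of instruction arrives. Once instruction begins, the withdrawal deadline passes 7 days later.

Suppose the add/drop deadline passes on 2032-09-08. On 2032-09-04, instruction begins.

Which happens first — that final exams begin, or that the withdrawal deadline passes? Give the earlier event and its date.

The add/drop deadline passes: Sep 8, 2032.
The last day of instruction arrives: Sep 8, 2032 + 72 days = Nov 19, 2032.
Final exams begin: Nov 19, 2032 + 61 days = Jan 19, 2033.
Instruction begins: Sep 4, 2032.
The withdrawal deadline passes: Sep 4, 2032 + 7 days = Sep 11, 2032.
Comparing: final exams begin on Jan 19, 2033 vs the withdrawal deadline passes on Sep 11, 2032. Earlier: the withdrawal deadline passes.

The withdrawal deadline passes — 2032-09-11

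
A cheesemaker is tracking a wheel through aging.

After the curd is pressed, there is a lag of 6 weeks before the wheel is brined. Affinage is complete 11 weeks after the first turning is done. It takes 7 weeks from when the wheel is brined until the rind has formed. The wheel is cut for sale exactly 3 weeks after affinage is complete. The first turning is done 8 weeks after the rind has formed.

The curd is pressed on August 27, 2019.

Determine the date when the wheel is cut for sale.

April 28, 2020

The curd is pressed: Aug 27, 2019.
The wheel is brined: Aug 27, 2019 + 6 weeks = Oct 8, 2019.
The rind has formed: Oct 8, 2019 + 7 weeks = Nov 26, 2019.
The first turning is done: Nov 26, 2019 + 8 weeks = Jan 21, 2020.
Affinage is complete: Jan 21, 2020 + 11 weeks = Apr 7, 2020.
The wheel is cut for sale: Apr 7, 2020 + 3 weeks = Apr 28, 2020.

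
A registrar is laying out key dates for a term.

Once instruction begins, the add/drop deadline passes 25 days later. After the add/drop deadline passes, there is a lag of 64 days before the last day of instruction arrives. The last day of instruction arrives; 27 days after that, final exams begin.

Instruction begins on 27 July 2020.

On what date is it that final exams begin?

Instruction begins: Jul 27, 2020.
The add/drop deadline passes: Jul 27, 2020 + 25 days = Aug 21, 2020.
The last day of instruction arrives: Aug 21, 2020 + 64 days = Oct 24, 2020.
Final exams begin: Oct 24, 2020 + 27 days = Nov 20, 2020.

20 November 2020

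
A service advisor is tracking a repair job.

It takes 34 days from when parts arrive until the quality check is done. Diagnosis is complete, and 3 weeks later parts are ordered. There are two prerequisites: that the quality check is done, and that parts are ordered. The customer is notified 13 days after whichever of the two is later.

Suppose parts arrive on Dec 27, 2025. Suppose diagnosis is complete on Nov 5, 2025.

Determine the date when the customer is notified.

Parts arrive: Dec 27, 2025.
The quality check is done: Dec 27, 2025 + 34 days = Jan 30, 2026.
Diagnosis is complete: Nov 5, 2025.
Parts are ordered: Nov 5, 2025 + 3 weeks = Nov 26, 2025.
Both prerequisites met — the quality check is done (Jan 30, 2026), parts are ordered (Nov 26, 2025); the later is Jan 30, 2026.
The customer is notified: Jan 30, 2026 + 13 days = Feb 12, 2026.

Feb 12, 2026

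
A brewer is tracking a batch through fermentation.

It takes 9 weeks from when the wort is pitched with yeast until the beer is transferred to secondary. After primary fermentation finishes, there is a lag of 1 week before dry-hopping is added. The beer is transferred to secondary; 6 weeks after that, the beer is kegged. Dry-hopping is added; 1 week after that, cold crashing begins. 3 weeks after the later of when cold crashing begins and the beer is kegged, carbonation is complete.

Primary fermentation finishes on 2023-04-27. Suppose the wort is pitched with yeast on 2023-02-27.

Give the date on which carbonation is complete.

2023-07-03

Primary fermentation finishes: Apr 27, 2023.
Dry-hopping is added: Apr 27, 2023 + 1 week = May 4, 2023.
Cold crashing begins: May 4, 2023 + 1 week = May 11, 2023.
The wort is pitched with yeast: Feb 27, 2023.
The beer is transferred to secondary: Feb 27, 2023 + 9 weeks = May 1, 2023.
The beer is kegged: May 1, 2023 + 6 weeks = Jun 12, 2023.
Both prerequisites met — cold crashing begins (May 11, 2023), the beer is kegged (Jun 12, 2023); the later is Jun 12, 2023.
Carbonation is complete: Jun 12, 2023 + 3 weeks = Jul 3, 2023.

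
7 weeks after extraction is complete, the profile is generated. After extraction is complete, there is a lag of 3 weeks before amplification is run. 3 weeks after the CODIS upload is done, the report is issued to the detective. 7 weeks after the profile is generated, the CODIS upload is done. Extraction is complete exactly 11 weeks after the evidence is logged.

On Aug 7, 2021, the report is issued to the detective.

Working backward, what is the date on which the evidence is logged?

Jan 23, 2021

The report is issued to the detective: Aug 7, 2021.
The CODIS upload is done: Aug 7, 2021 − 3 weeks = Jul 17, 2021.
The profile is generated: Jul 17, 2021 − 7 weeks = May 29, 2021.
Extraction is complete: May 29, 2021 − 7 weeks = Apr 10, 2021.
The evidence is logged: Apr 10, 2021 − 11 weeks = Jan 23, 2021.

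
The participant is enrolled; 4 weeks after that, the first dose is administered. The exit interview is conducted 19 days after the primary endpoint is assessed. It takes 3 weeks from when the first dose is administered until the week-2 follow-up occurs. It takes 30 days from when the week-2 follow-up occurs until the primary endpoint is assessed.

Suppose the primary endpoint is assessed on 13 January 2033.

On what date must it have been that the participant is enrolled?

26 October 2032

The primary endpoint is assessed: Jan 13, 2033.
The week-2 follow-up occurs: Jan 13, 2033 − 30 days = Dec 14, 2032.
The first dose is administered: Dec 14, 2032 − 3 weeks = Nov 23, 2032.
The participant is enrolled: Nov 23, 2032 − 4 weeks = Oct 26, 2032.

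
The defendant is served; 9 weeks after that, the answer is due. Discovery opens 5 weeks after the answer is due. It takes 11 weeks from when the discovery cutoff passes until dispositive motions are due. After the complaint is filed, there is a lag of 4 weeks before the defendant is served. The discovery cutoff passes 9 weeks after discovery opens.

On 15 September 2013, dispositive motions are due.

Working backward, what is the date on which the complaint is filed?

23 December 2012

Dispositive motions are due: Sep 15, 2013.
The discovery cutoff passes: Sep 15, 2013 − 11 weeks = Jun 30, 2013.
Discovery opens: Jun 30, 2013 − 9 weeks = Apr 28, 2013.
The answer is due: Apr 28, 2013 − 5 weeks = Mar 24, 2013.
The defendant is served: Mar 24, 2013 − 9 weeks = Jan 20, 2013.
The complaint is filed: Jan 20, 2013 − 4 weeks = Dec 23, 2012.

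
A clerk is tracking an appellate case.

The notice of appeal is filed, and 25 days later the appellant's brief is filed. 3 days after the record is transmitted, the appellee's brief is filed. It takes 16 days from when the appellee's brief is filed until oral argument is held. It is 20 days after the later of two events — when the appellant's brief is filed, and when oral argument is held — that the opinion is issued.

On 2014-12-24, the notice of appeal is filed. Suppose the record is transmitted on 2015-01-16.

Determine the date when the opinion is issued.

The notice of appeal is filed: Dec 24, 2014.
The appellant's brief is filed: Dec 24, 2014 + 25 days = Jan 18, 2015.
The record is transmitted: Jan 16, 2015.
The appellee's brief is filed: Jan 16, 2015 + 3 days = Jan 19, 2015.
Oral argument is held: Jan 19, 2015 + 16 days = Feb 4, 2015.
Both prerequisites met — the appellant's brief is filed (Jan 18, 2015), oral argument is held (Feb 4, 2015); the later is Feb 4, 2015.
The opinion is issued: Feb 4, 2015 + 20 days = Feb 24, 2015.

2015-02-24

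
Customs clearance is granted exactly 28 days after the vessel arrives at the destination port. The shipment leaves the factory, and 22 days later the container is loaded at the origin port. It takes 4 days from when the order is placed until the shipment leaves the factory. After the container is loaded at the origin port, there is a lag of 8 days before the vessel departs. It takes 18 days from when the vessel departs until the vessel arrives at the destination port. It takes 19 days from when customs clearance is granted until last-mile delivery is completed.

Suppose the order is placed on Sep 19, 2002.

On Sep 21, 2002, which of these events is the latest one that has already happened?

The order is placed

The order is placed: Sep 19, 2002.
The shipment leaves the factory: Sep 19, 2002 + 4 days = Sep 23, 2002.
The container is loaded at the origin port: Sep 23, 2002 + 22 days = Oct 15, 2002.
The vessel departs: Oct 15, 2002 + 8 days = Oct 23, 2002.
The vessel arrives at the destination port: Oct 23, 2002 + 18 days = Nov 10, 2002.
Customs clearance is granted: Nov 10, 2002 + 28 days = Dec 8, 2002.
Last-mile delivery is completed: Dec 8, 2002 + 19 days = Dec 27, 2002.
Sep 21, 2002 falls between when the order is placed (Sep 19, 2002) and when the shipment leaves the factory (Sep 23, 2002).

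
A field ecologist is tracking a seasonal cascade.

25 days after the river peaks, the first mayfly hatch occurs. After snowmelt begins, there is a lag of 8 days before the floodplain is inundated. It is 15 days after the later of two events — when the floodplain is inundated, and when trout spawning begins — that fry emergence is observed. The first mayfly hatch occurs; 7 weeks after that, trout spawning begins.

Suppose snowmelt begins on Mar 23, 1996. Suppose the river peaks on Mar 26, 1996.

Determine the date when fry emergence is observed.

Jun 23, 1996

Snowmelt begins: Mar 23, 1996.
The floodplain is inundated: Mar 23, 1996 + 8 days = Mar 31, 1996.
The river peaks: Mar 26, 1996.
The first mayfly hatch occurs: Mar 26, 1996 + 25 days = Apr 20, 1996.
Trout spawning begins: Apr 20, 1996 + 7 weeks = Jun 8, 1996.
Both prerequisites met — the floodplain is inundated (Mar 31, 1996), trout spawning begins (Jun 8, 1996); the later is Jun 8, 1996.
Fry emergence is observed: Jun 8, 1996 + 15 days = Jun 23, 1996.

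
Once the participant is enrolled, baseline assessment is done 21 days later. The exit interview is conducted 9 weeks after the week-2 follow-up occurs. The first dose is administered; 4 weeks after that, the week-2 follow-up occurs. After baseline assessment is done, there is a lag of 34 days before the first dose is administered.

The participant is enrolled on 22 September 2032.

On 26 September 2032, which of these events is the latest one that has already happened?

The participant is enrolled: Sep 22, 2032.
Baseline assessment is done: Sep 22, 2032 + 21 days = Oct 13, 2032.
The first dose is administered: Oct 13, 2032 + 34 days = Nov 16, 2032.
The week-2 follow-up occurs: Nov 16, 2032 + 4 weeks = Dec 14, 2032.
The exit interview is conducted: Dec 14, 2032 + 9 weeks = Feb 15, 2033.
Sep 26, 2032 falls between when the participant is enrolled (Sep 22, 2032) and when baseline assessment is done (Oct 13, 2032).

The participant is enrolled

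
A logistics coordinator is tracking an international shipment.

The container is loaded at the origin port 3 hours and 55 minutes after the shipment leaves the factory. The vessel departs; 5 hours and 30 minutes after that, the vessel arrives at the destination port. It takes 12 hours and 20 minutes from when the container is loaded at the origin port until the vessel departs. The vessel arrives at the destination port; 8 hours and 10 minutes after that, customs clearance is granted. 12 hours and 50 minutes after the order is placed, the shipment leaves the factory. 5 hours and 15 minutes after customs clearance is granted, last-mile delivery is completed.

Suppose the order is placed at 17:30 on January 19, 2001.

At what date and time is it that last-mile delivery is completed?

17:30 on January 21, 2001

The order is placed: 17:30 Jan 19, 2001.
The shipment leaves the factory: 17:30 Jan 19, 2001 + 12h50m = 06:20 Jan 20, 2001.
The container is loaded at the origin port: 06:20 Jan 20, 2001 + 3h55m = 10:15 Jan 20, 2001.
The vessel departs: 10:15 Jan 20, 2001 + 12h20m = 22:35 Jan 20, 2001.
The vessel arrives at the destination port: 22:35 Jan 20, 2001 + 5h30m = 04:05 Jan 21, 2001.
Customs clearance is granted: 04:05 Jan 21, 2001 + 8h10m = 12:15 Jan 21, 2001.
Last-mile delivery is completed: 12:15 Jan 21, 2001 + 5h15m = 17:30 Jan 21, 2001.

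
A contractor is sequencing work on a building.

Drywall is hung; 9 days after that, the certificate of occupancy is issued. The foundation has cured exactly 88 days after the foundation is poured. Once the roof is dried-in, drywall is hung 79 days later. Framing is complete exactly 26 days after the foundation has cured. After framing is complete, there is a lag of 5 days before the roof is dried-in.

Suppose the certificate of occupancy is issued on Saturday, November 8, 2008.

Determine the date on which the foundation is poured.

Tuesday, April 15, 2008

The certificate of occupancy is issued: Nov 8, 2008.
Drywall is hung: Nov 8, 2008 − 9 days = Oct 30, 2008.
The roof is dried-in: Oct 30, 2008 − 79 days = Aug 12, 2008.
Framing is complete: Aug 12, 2008 − 5 days = Aug 7, 2008.
The foundation has cured: Aug 7, 2008 − 26 days = Jul 12, 2008.
The foundation is poured: Jul 12, 2008 − 88 days = Apr 15, 2008.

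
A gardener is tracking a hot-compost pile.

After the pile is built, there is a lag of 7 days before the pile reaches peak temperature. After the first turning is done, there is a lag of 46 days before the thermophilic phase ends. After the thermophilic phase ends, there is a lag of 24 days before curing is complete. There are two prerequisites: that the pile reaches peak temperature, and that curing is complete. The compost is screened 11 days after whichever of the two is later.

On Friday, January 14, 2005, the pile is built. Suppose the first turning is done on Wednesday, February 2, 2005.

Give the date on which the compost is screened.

Sunday, April 24, 2005

The pile is built: Jan 14, 2005.
The pile reaches peak temperature: Jan 14, 2005 + 7 days = Jan 21, 2005.
The first turning is done: Feb 2, 2005.
The thermophilic phase ends: Feb 2, 2005 + 46 days = Mar 20, 2005.
Curing is complete: Mar 20, 2005 + 24 days = Apr 13, 2005.
Both prerequisites met — the pile reaches peak temperature (Jan 21, 2005), curing is complete (Apr 13, 2005); the later is Apr 13, 2005.
The compost is screened: Apr 13, 2005 + 11 days = Apr 24, 2005.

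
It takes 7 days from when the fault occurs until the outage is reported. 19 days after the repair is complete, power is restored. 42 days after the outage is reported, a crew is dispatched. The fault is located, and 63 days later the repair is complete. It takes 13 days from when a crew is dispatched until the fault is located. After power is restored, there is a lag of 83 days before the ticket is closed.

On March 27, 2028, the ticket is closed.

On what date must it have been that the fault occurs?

August 13, 2027

The ticket is closed: Mar 27, 2028.
Power is restored: Mar 27, 2028 − 83 days = Jan 4, 2028.
The repair is complete: Jan 4, 2028 − 19 days = Dec 16, 2027.
The fault is located: Dec 16, 2027 − 63 days = Oct 14, 2027.
A crew is dispatched: Oct 14, 2027 − 13 days = Oct 1, 2027.
The outage is reported: Oct 1, 2027 − 42 days = Aug 20, 2027.
The fault occurs: Aug 20, 2027 − 7 days = Aug 13, 2027.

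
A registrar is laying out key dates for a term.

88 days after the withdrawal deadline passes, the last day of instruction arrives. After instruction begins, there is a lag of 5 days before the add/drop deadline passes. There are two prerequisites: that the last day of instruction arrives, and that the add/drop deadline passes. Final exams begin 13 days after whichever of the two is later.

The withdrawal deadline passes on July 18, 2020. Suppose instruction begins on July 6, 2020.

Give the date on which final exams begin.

The withdrawal deadline passes: Jul 18, 2020.
The last day of instruction arrives: Jul 18, 2020 + 88 days = Oct 14, 2020.
Instruction begins: Jul 6, 2020.
The add/drop deadline passes: Jul 6, 2020 + 5 days = Jul 11, 2020.
Both prerequisites met — the last day of instruction arrives (Oct 14, 2020), the add/drop deadline passes (Jul 11, 2020); the later is Oct 14, 2020.
Final exams begin: Oct 14, 2020 + 13 days = Oct 27, 2020.

October 27, 2020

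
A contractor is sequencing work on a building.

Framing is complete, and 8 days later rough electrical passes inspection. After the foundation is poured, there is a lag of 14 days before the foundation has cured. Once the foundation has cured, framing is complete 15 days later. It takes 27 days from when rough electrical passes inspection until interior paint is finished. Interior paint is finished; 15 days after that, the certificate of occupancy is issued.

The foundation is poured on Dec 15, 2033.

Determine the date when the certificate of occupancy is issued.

Mar 4, 2034

The foundation is poured: Dec 15, 2033.
The foundation has cured: Dec 15, 2033 + 14 days = Dec 29, 2033.
Framing is complete: Dec 29, 2033 + 15 days = Jan 13, 2034.
Rough electrical passes inspection: Jan 13, 2034 + 8 days = Jan 21, 2034.
Interior paint is finished: Jan 21, 2034 + 27 days = Feb 17, 2034.
The certificate of occupancy is issued: Feb 17, 2034 + 15 days = Mar 4, 2034.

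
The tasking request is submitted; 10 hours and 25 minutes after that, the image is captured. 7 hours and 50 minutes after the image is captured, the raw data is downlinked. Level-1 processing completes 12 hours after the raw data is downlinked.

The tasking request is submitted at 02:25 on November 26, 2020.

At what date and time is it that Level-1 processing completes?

The tasking request is submitted: 02:25 Nov 26, 2020.
The image is captured: 02:25 Nov 26, 2020 + 10h25m = 12:50 Nov 26, 2020.
The raw data is downlinked: 12:50 Nov 26, 2020 + 7h50m = 20:40 Nov 26, 2020.
Level-1 processing completes: 20:40 Nov 26, 2020 + 12h = 08:40 Nov 27, 2020.

08:40 on November 27, 2020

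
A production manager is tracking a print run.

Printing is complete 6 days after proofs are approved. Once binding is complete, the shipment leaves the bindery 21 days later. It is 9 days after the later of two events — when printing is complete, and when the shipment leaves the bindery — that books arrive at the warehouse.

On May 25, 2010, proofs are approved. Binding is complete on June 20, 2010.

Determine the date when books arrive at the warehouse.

July 20, 2010

Proofs are approved: May 25, 2010.
Printing is complete: May 25, 2010 + 6 days = May 31, 2010.
Binding is complete: Jun 20, 2010.
The shipment leaves the bindery: Jun 20, 2010 + 21 days = Jul 11, 2010.
Both prerequisites met — printing is complete (May 31, 2010), the shipment leaves the bindery (Jul 11, 2010); the later is Jul 11, 2010.
Books arrive at the warehouse: Jul 11, 2010 + 9 days = Jul 20, 2010.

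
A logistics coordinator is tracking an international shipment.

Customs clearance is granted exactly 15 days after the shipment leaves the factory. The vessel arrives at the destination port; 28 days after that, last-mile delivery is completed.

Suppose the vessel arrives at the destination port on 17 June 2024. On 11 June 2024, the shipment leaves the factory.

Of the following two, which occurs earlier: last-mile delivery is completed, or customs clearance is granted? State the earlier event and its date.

Customs clearance is granted — 26 June 2024

The vessel arrives at the destination port: Jun 17, 2024.
Last-mile delivery is completed: Jun 17, 2024 + 28 days = Jul 15, 2024.
The shipment leaves the factory: Jun 11, 2024.
Customs clearance is granted: Jun 11, 2024 + 15 days = Jun 26, 2024.
Comparing: last-mile delivery is completed on Jul 15, 2024 vs customs clearance is granted on Jun 26, 2024. Earlier: customs clearance is granted.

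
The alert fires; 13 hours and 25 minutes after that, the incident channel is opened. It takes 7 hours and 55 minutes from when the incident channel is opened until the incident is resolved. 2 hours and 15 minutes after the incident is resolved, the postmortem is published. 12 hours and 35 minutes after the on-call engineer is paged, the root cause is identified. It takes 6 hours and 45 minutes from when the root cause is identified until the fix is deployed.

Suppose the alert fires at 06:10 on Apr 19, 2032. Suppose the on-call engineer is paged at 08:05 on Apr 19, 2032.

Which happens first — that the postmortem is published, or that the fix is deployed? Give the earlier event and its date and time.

The fix is deployed — 03:25 on Apr 20, 2032

The alert fires: 06:10 Apr 19, 2032.
The incident channel is opened: 06:10 Apr 19, 2032 + 13h25m = 19:35 Apr 19, 2032.
The incident is resolved: 19:35 Apr 19, 2032 + 7h55m = 03:30 Apr 20, 2032.
The postmortem is published: 03:30 Apr 20, 2032 + 2h15m = 05:45 Apr 20, 2032.
The on-call engineer is paged: 08:05 Apr 19, 2032.
The root cause is identified: 08:05 Apr 19, 2032 + 12h35m = 20:40 Apr 19, 2032.
The fix is deployed: 20:40 Apr 19, 2032 + 6h45m = 03:25 Apr 20, 2032.
Comparing: the postmortem is published at 05:45 Apr 20, 2032 vs the fix is deployed at 03:25 Apr 20, 2032. Earlier: the fix is deployed.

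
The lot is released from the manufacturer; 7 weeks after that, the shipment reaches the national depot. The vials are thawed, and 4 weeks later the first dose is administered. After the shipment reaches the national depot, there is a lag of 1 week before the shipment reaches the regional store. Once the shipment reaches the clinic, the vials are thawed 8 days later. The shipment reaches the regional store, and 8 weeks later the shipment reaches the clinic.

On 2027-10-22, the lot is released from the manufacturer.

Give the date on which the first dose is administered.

2028-03-18

The lot is released from the manufacturer: Oct 22, 2027.
The shipment reaches the national depot: Oct 22, 2027 + 7 weeks = Dec 10, 2027.
The shipment reaches the regional store: Dec 10, 2027 + 1 week = Dec 17, 2027.
The shipment reaches the clinic: Dec 17, 2027 + 8 weeks = Feb 11, 2028.
The vials are thawed: Feb 11, 2028 + 8 days = Feb 19, 2028.
The first dose is administered: Feb 19, 2028 + 4 weeks = Mar 18, 2028.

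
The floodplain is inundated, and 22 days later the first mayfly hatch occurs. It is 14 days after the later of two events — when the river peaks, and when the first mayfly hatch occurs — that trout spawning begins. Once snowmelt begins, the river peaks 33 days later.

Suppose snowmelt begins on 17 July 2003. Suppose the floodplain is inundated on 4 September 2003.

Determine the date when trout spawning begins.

Snowmelt begins: Jul 17, 2003.
The river peaks: Jul 17, 2003 + 33 days = Aug 19, 2003.
The floodplain is inundated: Sep 4, 2003.
The first mayfly hatch occurs: Sep 4, 2003 + 22 days = Sep 26, 2003.
Both prerequisites met — the river peaks (Aug 19, 2003), the first mayfly hatch occurs (Sep 26, 2003); the later is Sep 26, 2003.
Trout spawning begins: Sep 26, 2003 + 14 days = Oct 10, 2003.

10 October 2003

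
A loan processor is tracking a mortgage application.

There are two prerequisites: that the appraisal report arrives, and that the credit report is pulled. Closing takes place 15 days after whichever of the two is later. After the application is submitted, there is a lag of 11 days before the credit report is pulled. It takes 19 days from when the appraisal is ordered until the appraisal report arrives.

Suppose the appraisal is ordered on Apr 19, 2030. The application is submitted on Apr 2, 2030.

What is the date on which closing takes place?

The appraisal is ordered: Apr 19, 2030.
The appraisal report arrives: Apr 19, 2030 + 19 days = May 8, 2030.
The application is submitted: Apr 2, 2030.
The credit report is pulled: Apr 2, 2030 + 11 days = Apr 13, 2030.
Both prerequisites met — the appraisal report arrives (May 8, 2030), the credit report is pulled (Apr 13, 2030); the later is May 8, 2030.
Closing takes place: May 8, 2030 + 15 days = May 23, 2030.

May 23, 2030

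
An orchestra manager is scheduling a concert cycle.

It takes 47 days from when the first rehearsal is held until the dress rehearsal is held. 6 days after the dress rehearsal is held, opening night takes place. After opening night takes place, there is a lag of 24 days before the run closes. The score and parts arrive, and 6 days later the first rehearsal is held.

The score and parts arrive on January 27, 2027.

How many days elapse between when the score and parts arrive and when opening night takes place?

59 days

Causal path: the score and parts arrive → the first rehearsal is held → the dress rehearsal is held → opening night takes place.
Total delay along the path: 6 + 47 + 6 = 59 days.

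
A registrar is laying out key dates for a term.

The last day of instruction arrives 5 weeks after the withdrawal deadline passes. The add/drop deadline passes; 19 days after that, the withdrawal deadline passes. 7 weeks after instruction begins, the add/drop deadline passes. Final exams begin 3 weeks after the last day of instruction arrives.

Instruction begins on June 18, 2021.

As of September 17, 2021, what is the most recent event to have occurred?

Instruction begins: Jun 18, 2021.
The add/drop deadline passes: Jun 18, 2021 + 7 weeks = Aug 6, 2021.
The withdrawal deadline passes: Aug 6, 2021 + 19 days = Aug 25, 2021.
The last day of instruction arrives: Aug 25, 2021 + 5 weeks = Sep 29, 2021.
Final exams begin: Sep 29, 2021 + 3 weeks = Oct 20, 2021.
Sep 17, 2021 falls between when the withdrawal deadline passes (Aug 25, 2021) and when the last day of instruction arrives (Sep 29, 2021).

The withdrawal deadline passes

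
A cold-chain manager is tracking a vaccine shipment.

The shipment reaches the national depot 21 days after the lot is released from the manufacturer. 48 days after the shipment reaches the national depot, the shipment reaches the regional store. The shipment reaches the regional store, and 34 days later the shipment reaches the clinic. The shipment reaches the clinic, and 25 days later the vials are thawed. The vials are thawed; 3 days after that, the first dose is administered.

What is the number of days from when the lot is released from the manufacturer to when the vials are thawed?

128 days

Causal path: the lot is released from the manufacturer → the shipment reaches the national depot → the shipment reaches the regional store → the shipment reaches the clinic → the vials are thawed.
Total delay along the path: 21 + 48 + 34 + 25 = 128 days.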